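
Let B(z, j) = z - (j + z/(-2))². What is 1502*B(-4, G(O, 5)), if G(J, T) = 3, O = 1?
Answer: -43558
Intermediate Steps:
B(z, j) = z - (j - z/2)² (B(z, j) = z - (j + z*(-½))² = z - (j - z/2)²)
1502*B(-4, G(O, 5)) = 1502*(-4 - (-1*(-4) + 2*3)²/4) = 1502*(-4 - (4 + 6)²/4) = 1502*(-4 - ¼*10²) = 1502*(-4 - ¼*100) = 1502*(-4 - 25) = 1502*(-29) = -43558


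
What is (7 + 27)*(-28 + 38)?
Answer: 340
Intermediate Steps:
(7 + 27)*(-28 + 38) = 34*10 = 340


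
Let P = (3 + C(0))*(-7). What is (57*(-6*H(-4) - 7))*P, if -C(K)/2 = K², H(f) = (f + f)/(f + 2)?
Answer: 37107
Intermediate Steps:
H(f) = 2*f/(2 + f) (H(f) = (2*f)/(2 + f) = 2*f/(2 + f))
C(K) = -2*K²
P = -21 (P = (3 - 2*0²)*(-7) = (3 - 2*0)*(-7) = (3 + 0)*(-7) = 3*(-7) = -21)
(57*(-6*H(-4) - 7))*P = (57*(-12*(-4)/(2 - 4) - 7))*(-21) = (57*(-12*(-4)/(-2) - 7))*(-21) = (57*(-12*(-4)*(-1)/2 - 7))*(-21) = (57*(-6*4 - 7))*(-21) = (57*(-24 - 7))*(-21) = (57*(-31))*(-21) = -1767*(-21) = 37107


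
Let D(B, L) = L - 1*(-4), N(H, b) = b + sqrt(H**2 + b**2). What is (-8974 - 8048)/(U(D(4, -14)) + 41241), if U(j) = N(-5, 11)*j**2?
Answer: -720728502/1791300281 + 1702200*sqrt(146)/1791300281 ≈ -0.39087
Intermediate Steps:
D(B, L) = 4 + L (D(B, L) = L + 4 = 4 + L)
U(j) = j**2*(11 + sqrt(146)) (U(j) = (11 + sqrt((-5)**2 + 11**2))*j**2 = (11 + sqrt(25 + 121))*j**2 = (11 + sqrt(146))*j**2 = j**2*(11 + sqrt(146)))
(-8974 - 8048)/(U(D(4, -14)) + 41241) = (-8974 - 8048)/((4 - 14)**2*(11 + sqrt(146)) + 41241) = -17022/((-10)**2*(11 + sqrt(146)) + 41241) = -17022/(100*(11 + sqrt(146)) + 41241) = -17022/((1100 + 100*sqrt(146)) + 41241) = -17022/(42341 + 100*sqrt(146))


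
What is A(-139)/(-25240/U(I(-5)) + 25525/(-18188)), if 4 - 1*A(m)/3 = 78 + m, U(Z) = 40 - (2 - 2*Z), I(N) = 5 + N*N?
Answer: -34757268/46156657 ≈ -0.75303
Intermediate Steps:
I(N) = 5 + N**2
U(Z) = 38 + 2*Z (U(Z) = 40 + (-2 + 2*Z) = 38 + 2*Z)
A(m) = -222 - 3*m (A(m) = 12 - 3*(78 + m) = 12 + (-234 - 3*m) = -222 - 3*m)
A(-139)/(-25240/U(I(-5)) + 25525/(-18188)) = (-222 - 3*(-139))/(-25240/(38 + 2*(5 + (-5)**2)) + 25525/(-18188)) = (-222 + 417)/(-25240/(38 + 2*(5 + 25)) + 25525*(-1/18188)) = 195/(-25240/(38 + 2*30) - 25525/18188) = 195/(-25240/(38 + 60) - 25525/18188) = 195/(-25240/98 - 25525/18188) = 195/(-25240*1/98 - 25525/18188) = 195/(-12620/49 - 25525/18188) = 195/(-230783285/891212) = 195*(-891212/230783285) = -34757268/46156657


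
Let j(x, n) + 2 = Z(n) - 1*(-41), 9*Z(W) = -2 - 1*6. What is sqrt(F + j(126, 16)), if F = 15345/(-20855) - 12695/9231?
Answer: sqrt(53368020539033143)/38502501 ≈ 6.0000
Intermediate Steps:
Z(W) = -8/9 (Z(W) = (-2 - 1*6)/9 = (-2 - 6)/9 = (1/9)*(-8) = -8/9)
j(x, n) = 343/9 (j(x, n) = -2 + (-8/9 - 1*(-41)) = -2 + (-8/9 + 41) = -2 + 361/9 = 343/9)
F = -81280784/38502501 (F = 15345*(-1/20855) - 12695*1/9231 = -3069/4171 - 12695/9231 = -81280784/38502501 ≈ -2.1111)
sqrt(F + j(126, 16)) = sqrt(-81280784/38502501 + 343/9) = sqrt(4158276929/115507503) = sqrt(53368020539033143)/38502501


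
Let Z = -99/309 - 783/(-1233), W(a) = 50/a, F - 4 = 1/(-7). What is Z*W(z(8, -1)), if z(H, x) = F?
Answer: 518000/126999 ≈ 4.0788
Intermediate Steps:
F = 27/7 (F = 4 + 1/(-7) = 4 - ⅐ = 27/7 ≈ 3.8571)
z(H, x) = 27/7
Z = 4440/14111 (Z = -99*1/309 - 783*(-1/1233) = -33/103 + 87/137 = 4440/14111 ≈ 0.31465)
Z*W(z(8, -1)) = 4440*(50/(27/7))/14111 = 4440*(50*(7/27))/14111 = (4440/14111)*(350/27) = 518000/126999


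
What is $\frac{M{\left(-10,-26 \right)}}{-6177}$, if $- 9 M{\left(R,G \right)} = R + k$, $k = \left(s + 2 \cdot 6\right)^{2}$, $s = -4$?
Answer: $\frac{2}{2059} \approx 0.00097135$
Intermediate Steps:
$k = 64$ ($k = \left(-4 + 2 \cdot 6\right)^{2} = \left(-4 + 12\right)^{2} = 8^{2} = 64$)
$M{\left(R,G \right)} = - \frac{64}{9} - \frac{R}{9}$ ($M{\left(R,G \right)} = - \frac{R + 64}{9} = - \frac{64 + R}{9} = - \frac{64}{9} - \frac{R}{9}$)
$\frac{M{\left(-10,-26 \right)}}{-6177} = \frac{- \frac{64}{9} - - \frac{10}{9}}{-6177} = \left(- \frac{64}{9} + \frac{10}{9}\right) \left(- \frac{1}{6177}\right) = \left(-6\right) \left(- \frac{1}{6177}\right) = \frac{2}{2059}$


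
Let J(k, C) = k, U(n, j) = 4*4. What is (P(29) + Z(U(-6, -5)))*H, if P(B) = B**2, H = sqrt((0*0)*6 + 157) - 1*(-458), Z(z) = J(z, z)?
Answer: 392506 + 857*sqrt(157) ≈ 4.0324e+5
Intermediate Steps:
U(n, j) = 16
Z(z) = z
H = 458 + sqrt(157) (H = sqrt(0*6 + 157) + 458 = sqrt(0 + 157) + 458 = sqrt(157) + 458 = 458 + sqrt(157) ≈ 470.53)
(P(29) + Z(U(-6, -5)))*H = (29**2 + 16)*(458 + sqrt(157)) = (841 + 16)*(458 + sqrt(157)) = 857*(458 + sqrt(157)) = 392506 + 857*sqrt(157)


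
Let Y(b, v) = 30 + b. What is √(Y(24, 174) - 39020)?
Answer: I*√38966 ≈ 197.4*I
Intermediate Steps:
√(Y(24, 174) - 39020) = √((30 + 24) - 39020) = √(54 - 39020) = √(-38966) = I*√38966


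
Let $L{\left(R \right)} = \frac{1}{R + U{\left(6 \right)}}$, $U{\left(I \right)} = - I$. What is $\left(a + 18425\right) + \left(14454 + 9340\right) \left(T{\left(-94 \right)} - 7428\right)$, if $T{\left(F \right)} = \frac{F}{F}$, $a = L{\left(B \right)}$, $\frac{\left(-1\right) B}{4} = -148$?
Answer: $- \frac{103545973217}{586} \approx -1.767 \cdot 10^{8}$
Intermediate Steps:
$B = 592$ ($B = \left(-4\right) \left(-148\right) = 592$)
$L{\left(R \right)} = \frac{1}{-6 + R}$ ($L{\left(R \right)} = \frac{1}{R - 6} = \frac{1}{-6 + R}$)
$a = \frac{1}{586}$ ($a = \frac{1}{-6 + 592} = \frac{1}{586} \approx 0.0017065$)
$T{\left(F \right)} = 1$
$\left(a + 18425\right) + \left(14454 + 9340\right) \left(T{\left(-94 \right)} - 7428\right) = \left(\frac{1}{586} + 18425\right) + \left(14454 + 9340\right) \left(1 - 7428\right) = \frac{10797051}{586} + 23794 \left(-7427\right) = \frac{10797051}{586} - 176718038 = - \frac{103545973217}{586}$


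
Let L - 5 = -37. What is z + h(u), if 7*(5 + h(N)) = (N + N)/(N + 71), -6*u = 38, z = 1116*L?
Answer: -24251862/679 ≈ -35717.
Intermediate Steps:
L = -32 (L = 5 - 37 = -32)
z = -35712 (z = 1116*(-32) = -35712)
u = -19/3 (u = -⅙*38 = -19/3 ≈ -6.3333)
h(N) = -5 + 2*N/(7*(71 + N)) (h(N) = -5 + ((N + N)/(N + 71))/7 = -5 + ((2*N)/(71 + N))/7 = -5 + (2*N/(71 + N))/7 = -5 + 2*N/(7*(71 + N)))
z + h(u) = -35712 + (-2485 - 33*(-19/3))/(7*(71 - 19/3)) = -35712 + (-2485 + 209)/(7*(194/3)) = -35712 + (⅐)*(3/194)*(-2276) = -35712 - 3414/679 = -24251862/679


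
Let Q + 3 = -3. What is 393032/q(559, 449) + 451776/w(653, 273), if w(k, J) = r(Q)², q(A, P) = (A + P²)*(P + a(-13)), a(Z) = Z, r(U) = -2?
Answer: 1244385416809/11017720 ≈ 1.1294e+5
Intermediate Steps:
Q = -6 (Q = -3 - 3 = -6)
q(A, P) = (-13 + P)*(A + P²) (q(A, P) = (A + P²)*(P - 13) = (A + P²)*(-13 + P) = (-13 + P)*(A + P²))
w(k, J) = 4 (w(k, J) = (-2)² = 4)
393032/q(559, 449) + 451776/w(653, 273) = 393032/(449³ - 13*559 - 13*449² + 559*449) + 451776/4 = 393032/(90518849 - 7267 - 13*201601 + 250991) + 451776*(¼) = 393032/(90518849 - 7267 - 2620813 + 250991) + 112944 = 393032/88141760 + 112944 = 393032*(1/88141760) + 112944 = 49129/11017720 + 112944 = 1244385416809/11017720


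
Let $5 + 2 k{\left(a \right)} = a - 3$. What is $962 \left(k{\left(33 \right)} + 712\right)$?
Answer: $696969$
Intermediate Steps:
$k{\left(a \right)} = -4 + \frac{a}{2}$ ($k{\left(a \right)} = - \frac{5}{2} + \frac{a - 3}{2} = - \frac{5}{2} + \frac{-3 + a}{2} = - \frac{5}{2} + \left(- \frac{3}{2} + \frac{a}{2}\right) = -4 + \frac{a}{2}$)
$962 \left(k{\left(33 \right)} + 712\right) = 962 \left(\left(-4 + \frac{1}{2} \cdot 33\right) + 712\right) = 962 \left(\left(-4 + \frac{33}{2}\right) + 712\right) = 962 \left(\frac{25}{2} + 712\right) = 962 \cdot \frac{1449}{2} = 696969$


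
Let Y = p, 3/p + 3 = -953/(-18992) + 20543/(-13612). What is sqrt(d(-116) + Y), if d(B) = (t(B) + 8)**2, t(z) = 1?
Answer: sqrt(149843798999385)/1365803 ≈ 8.9625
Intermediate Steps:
p = -193889328/288184433 (p = 3/(-3 + (-953/(-18992) + 20543/(-13612))) = 3/(-3 + (-953*(-1/18992) + 20543*(-1/13612))) = 3/(-3 + (953/18992 - 20543/13612)) = 3/(-3 - 94295105/64629776) = 3/(-288184433/64629776) = 3*(-64629776/288184433) = -193889328/288184433 ≈ -0.67280)
Y = -193889328/288184433 ≈ -0.67280
d(B) = 81 (d(B) = (1 + 8)**2 = 9**2 = 81)
sqrt(d(-116) + Y) = sqrt(81 - 193889328/288184433) = sqrt(23149049745/288184433) = sqrt(149843798999385)/1365803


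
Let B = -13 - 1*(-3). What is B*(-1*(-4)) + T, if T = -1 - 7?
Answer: -48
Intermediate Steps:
B = -10 (B = -13 + 3 = -10)
T = -8
B*(-1*(-4)) + T = -(-10)*(-4) - 8 = -10*4 - 8 = -40 - 8 = -48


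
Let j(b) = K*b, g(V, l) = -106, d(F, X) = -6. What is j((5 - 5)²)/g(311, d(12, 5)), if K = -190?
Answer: 0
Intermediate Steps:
j(b) = -190*b
j((5 - 5)²)/g(311, d(12, 5)) = -190*(5 - 5)²/(-106) = -190*0²*(-1/106) = -190*0*(-1/106) = 0*(-1/106) = 0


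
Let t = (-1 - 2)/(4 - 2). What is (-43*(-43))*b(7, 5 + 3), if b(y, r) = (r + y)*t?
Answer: -83205/2 ≈ -41603.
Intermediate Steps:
t = -3/2 ≈ -1.5000
b(y, r) = -3*r/2 - 3*y/2 (b(y, r) = (r + y)*(-3/2) = -3*r/2 - 3*y/2)
(-43*(-43))*b(7, 5 + 3) = (-43*(-43))*(-3*(5 + 3)/2 - 3/2*7) = 1849*(-3/2*8 - 21/2) = 1849*(-12 - 21/2) = 1849*(-45/2) = -83205/2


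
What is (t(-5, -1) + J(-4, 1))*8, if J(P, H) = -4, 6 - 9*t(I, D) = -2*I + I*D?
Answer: -40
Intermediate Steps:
t(I, D) = ⅔ + 2*I/9 - D*I/9 (t(I, D) = ⅔ - (-2*I + I*D)/9 = ⅔ - (-2*I + D*I)/9 = ⅔ + (2*I/9 - D*I/9) = ⅔ + 2*I/9 - D*I/9)
(t(-5, -1) + J(-4, 1))*8 = ((⅔ + (2/9)*(-5) - ⅑*(-1)*(-5)) - 4)*8 = ((⅔ - 10/9 - 5/9) - 4)*8 = (-1 - 4)*8 = -5*8 = -40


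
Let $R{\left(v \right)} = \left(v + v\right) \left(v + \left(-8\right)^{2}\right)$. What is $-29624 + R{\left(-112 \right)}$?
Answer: $-18872$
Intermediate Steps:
$R{\left(v \right)} = 2 v \left(64 + v\right)$ ($R{\left(v \right)} = 2 v \left(v + 64\right) = 2 v \left(64 + v\right)$)
$-29624 + R{\left(-112 \right)} = -29624 + 2 \left(-112\right) \left(64 - 112\right) = -29624 + 2 \left(-112\right) \left(-48\right) = -29624 + 10752 = -18872$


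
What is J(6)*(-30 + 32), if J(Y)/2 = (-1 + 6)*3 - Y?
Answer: 36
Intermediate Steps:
J(Y) = 30 - 2*Y (J(Y) = 2*((-1 + 6)*3 - Y) = 2*(5*3 - Y) = 2*(15 - Y) = 30 - 2*Y)
J(6)*(-30 + 32) = (30 - 2*6)*(-30 + 32) = (30 - 12)*2 = 18*2 = 36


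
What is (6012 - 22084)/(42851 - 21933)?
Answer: -8036/10459 ≈ -0.76833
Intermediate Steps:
(6012 - 22084)/(42851 - 21933) = -16072/20918 = -16072*1/20918 = -8036/10459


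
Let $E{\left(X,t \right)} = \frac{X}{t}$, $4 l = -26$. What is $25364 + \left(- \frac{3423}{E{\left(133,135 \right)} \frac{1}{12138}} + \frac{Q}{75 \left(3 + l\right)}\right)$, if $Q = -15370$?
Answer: $- \frac{84084739358}{1995} \approx -4.2148 \cdot 10^{7}$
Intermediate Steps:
$l = - \frac{13}{2}$ ($l = \frac{1}{4} \left(-26\right) = - \frac{13}{2} \approx -6.5$)
$25364 + \left(- \frac{3423}{E{\left(133,135 \right)} \frac{1}{12138}} + \frac{Q}{75 \left(3 + l\right)}\right) = 25364 - \left(\frac{801290070}{19} + 15370 \frac{1}{75 \left(3 - \frac{13}{2}\right)}\right) = 25364 - \left(- \frac{6148}{105} + \frac{801290070}{19}\right) = 25364 - \left(- \frac{6148}{105} + \frac{3423}{\frac{19}{234090}}\right) = 25364 + \left(\left(-3423\right) \frac{234090}{19} + \frac{6148}{105}\right) = 25364 + \left(- \frac{801290070}{19} + \frac{6148}{105}\right) = 25364 - \frac{84135340538}{1995} = - \frac{84084739358}{1995}$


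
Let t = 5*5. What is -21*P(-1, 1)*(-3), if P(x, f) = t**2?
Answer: 39375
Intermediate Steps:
t = 25
P(x, f) = 625 (P(x, f) = 25**2 = 625)
-21*P(-1, 1)*(-3) = -21*625*(-3) = -13125*(-3) = 39375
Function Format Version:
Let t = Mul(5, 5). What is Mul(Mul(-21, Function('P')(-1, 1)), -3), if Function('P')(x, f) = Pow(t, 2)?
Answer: 39375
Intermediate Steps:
t = 25
Function('P')(x, f) = 625 (Function('P')(x, f) = Pow(25, 2) = 625)
Mul(Mul(-21, Function('P')(-1, 1)), -3) = Mul(Mul(-21, 625), -3) = Mul(-13125, -3) = 39375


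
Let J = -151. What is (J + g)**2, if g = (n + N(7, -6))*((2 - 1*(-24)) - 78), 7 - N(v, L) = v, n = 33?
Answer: 3485689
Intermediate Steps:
N(v, L) = 7 - v
g = -1716 (g = (33 + (7 - 1*7))*((2 - 1*(-24)) - 78) = (33 + (7 - 7))*((2 + 24) - 78) = (33 + 0)*(26 - 78) = 33*(-52) = -1716)
(J + g)**2 = (-151 - 1716)**2 = (-1867)**2 = 3485689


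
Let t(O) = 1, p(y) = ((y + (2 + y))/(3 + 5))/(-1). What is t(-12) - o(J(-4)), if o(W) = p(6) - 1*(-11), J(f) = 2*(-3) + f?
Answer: -33/4 ≈ -8.2500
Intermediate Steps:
J(f) = -6 + f
p(y) = -1/4 - y/4 (p(y) = ((2 + 2*y)/8)*(-1) = ((2 + 2*y)*(1/8))*(-1) = (1/4 + y/4)*(-1) = -1/4 - y/4)
o(W) = 37/4 (o(W) = (-1/4 - 1/4*6) - 1*(-11) = (-1/4 - 3/2) + 11 = -7/4 + 11 = 37/4)
t(-12) - o(J(-4)) = 1 - 1*37/4 = 1 - 37/4 = -33/4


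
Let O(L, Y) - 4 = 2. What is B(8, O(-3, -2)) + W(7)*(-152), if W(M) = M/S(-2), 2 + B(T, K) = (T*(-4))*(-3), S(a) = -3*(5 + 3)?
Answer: 415/3 ≈ 138.33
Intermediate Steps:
O(L, Y) = 6 (O(L, Y) = 4 + 2 = 6)
S(a) = -24 (S(a) = -3*8 = -24)
B(T, K) = -2 + 12*T (B(T, K) = -2 + (T*(-4))*(-3) = -2 - 4*T*(-3) = -2 + 12*T)
W(M) = -M/24 (W(M) = M/(-24) = M*(-1/24) = -M/24)
B(8, O(-3, -2)) + W(7)*(-152) = (-2 + 12*8) - 1/24*7*(-152) = (-2 + 96) - 7/24*(-152) = 94 + 133/3 = 415/3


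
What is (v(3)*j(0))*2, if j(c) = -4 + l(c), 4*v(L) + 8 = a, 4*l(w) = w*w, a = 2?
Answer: 12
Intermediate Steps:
l(w) = w²/4 (l(w) = (w*w)/4 = w²/4)
v(L) = -3/2 (v(L) = -2 + (¼)*2 = -2 + ½ = -3/2)
j(c) = -4 + c²/4
(v(3)*j(0))*2 = -3*(-4 + (¼)*0²)/2*2 = -3*(-4 + (¼)*0)/2*2 = -3*(-4 + 0)/2*2 = -3/2*(-4)*2 = 6*2 = 12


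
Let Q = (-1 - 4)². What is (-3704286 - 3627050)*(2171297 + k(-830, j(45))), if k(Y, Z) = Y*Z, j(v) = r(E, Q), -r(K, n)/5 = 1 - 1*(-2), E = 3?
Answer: -16009782995992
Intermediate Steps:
Q = 25 (Q = (-5)² = 25)
r(K, n) = -15 (r(K, n) = -5*(1 - 1*(-2)) = -5*(1 + 2) = -5*3 = -15)
j(v) = -15
(-3704286 - 3627050)*(2171297 + k(-830, j(45))) = (-3704286 - 3627050)*(2171297 - 830*(-15)) = -7331336*(2171297 + 12450) = -7331336*2183747 = -16009782995992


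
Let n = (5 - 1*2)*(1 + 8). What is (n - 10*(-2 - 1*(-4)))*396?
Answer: 2772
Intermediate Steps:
n = 27 (n = (5 - 2)*9 = 3*9 = 27)
(n - 10*(-2 - 1*(-4)))*396 = (27 - 10*(-2 - 1*(-4)))*396 = (27 - 10*(-2 + 4))*396 = (27 - 10*2)*396 = (27 - 20)*396 = 7*396 = 2772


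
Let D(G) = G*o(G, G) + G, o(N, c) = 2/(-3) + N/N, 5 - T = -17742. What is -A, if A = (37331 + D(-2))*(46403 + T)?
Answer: -7183837750/3 ≈ -2.3946e+9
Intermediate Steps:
T = 17747 (T = 5 - 1*(-17742) = 5 + 17742 = 17747)
o(N, c) = ⅓ (o(N, c) = 2*(-⅓) + 1 = -⅔ + 1 = ⅓)
D(G) = 4*G/3 (D(G) = G*(⅓) + G = G/3 + G = 4*G/3)
A = 7183837750/3 (A = (37331 + (4/3)*(-2))*(46403 + 17747) = (37331 - 8/3)*64150 = (111985/3)*64150 = 7183837750/3 ≈ 2.3946e+9)
-A = -1*7183837750/3 = -7183837750/3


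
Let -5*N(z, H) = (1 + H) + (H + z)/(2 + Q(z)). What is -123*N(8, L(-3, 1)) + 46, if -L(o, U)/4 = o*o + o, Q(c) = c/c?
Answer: -651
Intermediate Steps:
Q(c) = 1
L(o, U) = -4*o - 4*o² (L(o, U) = -4*(o*o + o) = -4*(o² + o) = -4*(o + o²) = -4*o - 4*o²)
N(z, H) = -⅕ - 4*H/15 - z/15 (N(z, H) = -((1 + H) + (H + z)/(2 + 1))/5 = -((1 + H) + (H + z)/3)/5 = -((1 + H) + (H + z)*(⅓))/5 = -((1 + H) + (H/3 + z/3))/5 = -(1 + z/3 + 4*H/3)/5 = -⅕ - 4*H/15 - z/15)
-123*N(8, L(-3, 1)) + 46 = -123*(-⅕ - (-16)*(-3)*(1 - 3)/15 - 1/15*8) + 46 = -123*(-⅕ - (-16)*(-3)*(-2)/15 - 8/15) + 46 = -123*(-⅕ - 4/15*(-24) - 8/15) + 46 = -123*(-⅕ + 32/5 - 8/15) + 46 = -123*17/3 + 46 = -697 + 46 = -651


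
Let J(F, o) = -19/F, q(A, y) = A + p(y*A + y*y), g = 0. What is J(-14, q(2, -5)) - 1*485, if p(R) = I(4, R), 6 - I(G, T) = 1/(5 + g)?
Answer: -6771/14 ≈ -483.64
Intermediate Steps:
I(G, T) = 29/5 (I(G, T) = 6 - 1/(5 + 0) = 6 - 1/5 = 29/5)
p(R) = 29/5
q(A, y) = 29/5 + A (q(A, y) = A + 29/5 = 29/5 + A)
J(-14, q(2, -5)) - 1*485 = -19/(-14) - 1*485 = -19*(-1/14) - 485 = 19/14 - 485 = -6771/14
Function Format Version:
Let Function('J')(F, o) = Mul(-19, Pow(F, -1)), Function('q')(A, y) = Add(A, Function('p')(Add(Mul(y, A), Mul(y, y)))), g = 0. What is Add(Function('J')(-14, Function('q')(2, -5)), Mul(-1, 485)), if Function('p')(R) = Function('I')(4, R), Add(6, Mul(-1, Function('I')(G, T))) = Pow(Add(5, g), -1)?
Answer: Rational(-6771, 14) ≈ -483.64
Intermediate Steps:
Function('I')(G, T) = Rational(29, 5) (Function('I')(G, T) = Add(6, Mul(-1, Pow(Add(5, 0), -1))) = Add(6, Mul(-1, Pow(5, -1))) = Add(6, Mul(-1, Rational(1, 5))) = Add(6, Rational(-1, 5)) = Rational(29, 5))
Function('p')(R) = Rational(29, 5)
Function('q')(A, y) = Add(Rational(29, 5), A) (Function('q')(A, y) = Add(A, Rational(29, 5)) = Add(Rational(29, 5), A))
Add(Function('J')(-14, Function('q')(2, -5)), Mul(-1, 485)) = Add(Mul(-19, Pow(-14, -1)), Mul(-1, 485)) = Add(Mul(-19, Rational(-1, 14)), -485) = Add(Rational(19, 14), -485) = Rational(-6771, 14)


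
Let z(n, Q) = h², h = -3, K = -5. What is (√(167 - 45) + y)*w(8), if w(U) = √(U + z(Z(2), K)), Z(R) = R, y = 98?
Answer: √17*(98 + √122) ≈ 449.61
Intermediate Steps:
z(n, Q) = 9 (z(n, Q) = (-3)² = 9)
w(U) = √(9 + U) (w(U) = √(U + 9) = √(9 + U))
(√(167 - 45) + y)*w(8) = (√(167 - 45) + 98)*√(9 + 8) = (√122 + 98)*√17 = (98 + √122)*√17 = √17*(98 + √122)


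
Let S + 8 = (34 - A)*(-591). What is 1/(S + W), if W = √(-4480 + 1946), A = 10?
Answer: -7096/100707699 - I*√2534/201415398 ≈ -7.0461e-5 - 2.4993e-7*I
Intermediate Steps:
W = I*√2534 (W = √(-2534) = I*√2534 ≈ 50.339*I)
S = -14192 (S = -8 + (34 - 1*10)*(-591) = -8 + (34 - 10)*(-591) = -8 + 24*(-591) = -8 - 14184 = -14192)
1/(S + W) = 1/(-14192 + I*√2534)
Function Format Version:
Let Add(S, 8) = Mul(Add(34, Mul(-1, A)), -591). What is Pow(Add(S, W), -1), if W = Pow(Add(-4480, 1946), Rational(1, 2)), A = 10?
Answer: Add(Rational(-7096, 100707699), Mul(Rational(-1, 201415398), I, Pow(2534, Rational(1, 2)))) ≈ Add(-7.0461e-5, Mul(-2.4993e-7, I))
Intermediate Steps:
W = Mul(I, Pow(2534, Rational(1, 2))) (W = Pow(-2534, Rational(1, 2)) = Mul(I, Pow(2534, Rational(1, 2))) ≈ Mul(50.339, I))
S = -14192 (S = Add(-8, Mul(Add(34, Mul(-1, 10)), -591)) = Add(-8, Mul(Add(34, -10), -591)) = Add(-8, Mul(24, -591)) = Add(-8, -14184) = -14192)
Pow(Add(S, W), -1) = Pow(Add(-14192, Mul(I, Pow(2534, Rational(1, 2)))), -1)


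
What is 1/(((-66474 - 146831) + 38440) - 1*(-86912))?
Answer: -1/87953 ≈ -1.1370e-5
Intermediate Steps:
1/(((-66474 - 146831) + 38440) - 1*(-86912)) = 1/((-213305 + 38440) + 86912) = 1/(-174865 + 86912) = 1/(-87953) = -1/87953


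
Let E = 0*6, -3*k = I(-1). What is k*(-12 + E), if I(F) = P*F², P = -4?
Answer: -16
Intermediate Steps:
I(F) = -4*F²
k = 4/3 (k = -(-4)*(-1)²/3 = -(-4)/3 = -⅓*(-4) = 4/3 ≈ 1.3333)
E = 0
k*(-12 + E) = 4*(-12 + 0)/3 = (4/3)*(-12) = -16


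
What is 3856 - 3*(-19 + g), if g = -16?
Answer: 3961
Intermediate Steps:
3856 - 3*(-19 + g) = 3856 - 3*(-19 - 16) = 3856 - 3*(-35) = 3856 - 1*(-105) = 3856 + 105 = 3961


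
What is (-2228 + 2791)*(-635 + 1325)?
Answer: 388470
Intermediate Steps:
(-2228 + 2791)*(-635 + 1325) = 563*690 = 388470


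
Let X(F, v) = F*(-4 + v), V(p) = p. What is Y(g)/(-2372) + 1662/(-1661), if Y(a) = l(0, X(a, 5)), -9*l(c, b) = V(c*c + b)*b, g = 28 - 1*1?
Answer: -3807723/3939892 ≈ -0.96645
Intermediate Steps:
g = 27 (g = 28 - 1 = 27)
l(c, b) = -b*(b + c**2)/9 (l(c, b) = -(c*c + b)*b/9 = -(c**2 + b)*b/9 = -(b + c**2)*b/9 = -b*(b + c**2)/9)
Y(a) = -a**2/9 (Y(a) = -a*(-4 + 5)*(a*(-4 + 5) + 0**2)/9 = -a*1*(a*1 + 0)/9 = -a*(a + 0)/9 = -a*a/9 = -a**2/9)
Y(g)/(-2372) + 1662/(-1661) = -1/9*27**2/(-2372) + 1662/(-1661) = -1/9*729*(-1/2372) + 1662*(-1/1661) = -81*(-1/2372) - 1662/1661 = 81/2372 - 1662/1661 = -3807723/3939892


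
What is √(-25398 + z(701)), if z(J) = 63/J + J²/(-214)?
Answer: I*√623235291848674/150014 ≈ 166.42*I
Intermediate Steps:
z(J) = 63/J - J²/214 (z(J) = 63/J + J²*(-1/214) = 63/J - J²/214)
√(-25398 + z(701)) = √(-25398 + (1/214)*(13482 - 1*701³)/701) = √(-25398 + (1/214)*(1/701)*(13482 - 1*344472101)) = √(-25398 + (1/214)*(1/701)*(13482 - 344472101)) = √(-25398 + (1/214)*(1/701)*(-344458619)) = √(-25398 - 344458619/150014) = √(-4154514191/150014) = I*√623235291848674/150014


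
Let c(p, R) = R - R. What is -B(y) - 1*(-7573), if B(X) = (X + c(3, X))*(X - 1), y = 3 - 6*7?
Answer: 6013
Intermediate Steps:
c(p, R) = 0
y = -39 (y = 3 - 42 = -39)
B(X) = X*(-1 + X) (B(X) = (X + 0)*(X - 1) = X*(-1 + X))
-B(y) - 1*(-7573) = -(-39)*(-1 - 39) - 1*(-7573) = -(-39)*(-40) + 7573 = -1*1560 + 7573 = -1560 + 7573 = 6013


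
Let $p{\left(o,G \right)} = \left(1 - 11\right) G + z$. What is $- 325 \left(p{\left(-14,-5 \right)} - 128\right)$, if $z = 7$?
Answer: $23075$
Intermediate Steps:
$p{\left(o,G \right)} = 7 - 10 G$ ($p{\left(o,G \right)} = \left(1 - 11\right) G + 7 = - 10 G + 7 = 7 - 10 G$)
$- 325 \left(p{\left(-14,-5 \right)} - 128\right) = - 325 \left(\left(7 - -50\right) - 128\right) = - 325 \left(\left(7 + 50\right) - 128\right) = - 325 \left(57 - 128\right) = \left(-325\right) \left(-71\right) = 23075$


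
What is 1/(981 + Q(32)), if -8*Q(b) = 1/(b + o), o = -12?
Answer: 160/156959 ≈ 0.0010194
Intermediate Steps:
Q(b) = -1/(8*(-12 + b)) (Q(b) = -1/(8*(b - 12)) = -1/(8*(-12 + b)))
1/(981 + Q(32)) = 1/(981 - 1/(-96 + 8*32)) = 1/(981 - 1/(-96 + 256)) = 1/(981 - 1/160) = 1/(156959/160) = 160/156959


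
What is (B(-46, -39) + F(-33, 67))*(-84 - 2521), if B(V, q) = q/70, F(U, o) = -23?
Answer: 859129/14 ≈ 61366.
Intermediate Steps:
B(V, q) = q/70 (B(V, q) = q*(1/70) = q/70)
(B(-46, -39) + F(-33, 67))*(-84 - 2521) = ((1/70)*(-39) - 23)*(-84 - 2521) = (-39/70 - 23)*(-2605) = -1649/70*(-2605) = 859129/14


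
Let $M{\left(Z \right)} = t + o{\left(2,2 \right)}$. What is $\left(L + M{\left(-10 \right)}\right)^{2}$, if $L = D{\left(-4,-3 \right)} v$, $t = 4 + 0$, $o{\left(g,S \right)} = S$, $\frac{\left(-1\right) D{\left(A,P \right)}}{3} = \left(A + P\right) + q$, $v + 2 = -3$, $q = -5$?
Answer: $30276$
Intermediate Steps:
$v = -5$ ($v = -2 - 3 = -5$)
$D{\left(A,P \right)} = 15 - 3 A - 3 P$ ($D{\left(A,P \right)} = - 3 \left(\left(A + P\right) - 5\right) = - 3 \left(-5 + A + P\right) = 15 - 3 A - 3 P$)
$t = 4$
$M{\left(Z \right)} = 6$ ($M{\left(Z \right)} = 4 + 2 = 6$)
$L = -180$ ($L = \left(15 - -12 - -9\right) \left(-5\right) = \left(15 + 12 + 9\right) \left(-5\right) = 36 \left(-5\right) = -180$)
$\left(L + M{\left(-10 \right)}\right)^{2} = \left(-180 + 6\right)^{2} = \left(-174\right)^{2} = 30276$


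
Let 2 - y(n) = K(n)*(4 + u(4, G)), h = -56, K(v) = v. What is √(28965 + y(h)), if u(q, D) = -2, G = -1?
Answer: 9*√359 ≈ 170.53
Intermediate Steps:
y(n) = 2 - 2*n (y(n) = 2 - n*(4 - 2) = 2 - n*2 = 2 - 2*n)
√(28965 + y(h)) = √(28965 + (2 - 2*(-56))) = √(28965 + (2 + 112)) = √(28965 + 114) = √29079 = 9*√359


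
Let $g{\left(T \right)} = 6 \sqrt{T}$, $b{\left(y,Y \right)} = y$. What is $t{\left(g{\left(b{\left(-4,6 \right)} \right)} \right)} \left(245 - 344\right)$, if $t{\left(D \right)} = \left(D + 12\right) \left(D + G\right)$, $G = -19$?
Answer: $36828 + 8316 i \approx 36828.0 + 8316.0 i$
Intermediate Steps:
$t{\left(D \right)} = \left(-19 + D\right) \left(12 + D\right)$ ($t{\left(D \right)} = \left(D + 12\right) \left(D - 19\right) = \left(12 + D\right) \left(-19 + D\right) = \left(-19 + D\right) \left(12 + D\right)$)
$t{\left(g{\left(b{\left(-4,6 \right)} \right)} \right)} \left(245 - 344\right) = \left(-228 + \left(6 \sqrt{-4}\right)^{2} - 7 \cdot 6 \sqrt{-4}\right) \left(245 - 344\right) = \left(-228 + \left(6 \cdot 2 i\right)^{2} - 7 \cdot 6 \cdot 2 i\right) \left(-99\right) = \left(-228 + \left(12 i\right)^{2} - 7 \cdot 12 i\right) \left(-99\right) = \left(-228 - 144 - 84 i\right) \left(-99\right) = \left(-372 - 84 i\right) \left(-99\right) = 36828 + 8316 i$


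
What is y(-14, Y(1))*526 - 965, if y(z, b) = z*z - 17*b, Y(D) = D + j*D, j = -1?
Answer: 102131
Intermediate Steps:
Y(D) = 0 (Y(D) = D - D = 0)
y(z, b) = z² - 17*b
y(-14, Y(1))*526 - 965 = ((-14)² - 17*0)*526 - 965 = (196 + 0)*526 - 965 = 196*526 - 965 = 103096 - 965 = 102131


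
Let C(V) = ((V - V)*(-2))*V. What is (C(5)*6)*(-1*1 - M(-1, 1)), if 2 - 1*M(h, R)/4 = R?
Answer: 0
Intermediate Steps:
M(h, R) = 8 - 4*R
C(V) = 0 (C(V) = (0*(-2))*V = 0*V = 0)
(C(5)*6)*(-1*1 - M(-1, 1)) = (0*6)*(-1*1 - (8 - 4*1)) = 0*(-1 - (8 - 4)) = 0*(-1 - 1*4) = 0*(-1 - 4) = 0*(-5) = 0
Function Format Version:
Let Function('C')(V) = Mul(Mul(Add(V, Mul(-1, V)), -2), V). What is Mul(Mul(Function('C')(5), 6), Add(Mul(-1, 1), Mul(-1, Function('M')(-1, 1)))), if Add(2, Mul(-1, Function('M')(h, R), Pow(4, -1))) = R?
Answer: 0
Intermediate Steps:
Function('M')(h, R) = Add(8, Mul(-4, R))
Function('C')(V) = 0 (Function('C')(V) = Mul(Mul(0, -2), V) = Mul(0, V) = 0)
Mul(Mul(Function('C')(5), 6), Add(Mul(-1, 1), Mul(-1, Function('M')(-1, 1)))) = Mul(Mul(0, 6), Add(Mul(-1, 1), Mul(-1, Add(8, Mul(-4, 1))))) = Mul(0, Add(-1, Mul(-1, Add(8, -4)))) = Mul(0, Add(-1, Mul(-1, 4))) = Mul(0, Add(-1, -4)) = Mul(0, -5) = 0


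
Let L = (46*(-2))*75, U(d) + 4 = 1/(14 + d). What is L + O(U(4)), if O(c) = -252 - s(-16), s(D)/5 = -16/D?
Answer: -7157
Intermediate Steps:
s(D) = -80/D (s(D) = 5*(-16/D) = -80/D)
U(d) = -4 + 1/(14 + d)
L = -6900 (L = -92*75 = -6900)
O(c) = -257 (O(c) = -252 - (-80)/(-16) = -252 - (-80)*(-1)/16 = -252 - 1*5 = -252 - 5 = -257)
L + O(U(4)) = -6900 - 257 = -7157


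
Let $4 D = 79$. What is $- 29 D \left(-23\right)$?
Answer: $\frac{52693}{4} \approx 13173.0$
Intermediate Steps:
$D = \frac{79}{4}$ ($D = \frac{1}{4} \cdot 79 = \frac{79}{4} \approx 19.75$)
$- 29 D \left(-23\right) = \left(-29\right) \frac{79}{4} \left(-23\right) = \left(- \frac{2291}{4}\right) \left(-23\right) = \frac{52693}{4}$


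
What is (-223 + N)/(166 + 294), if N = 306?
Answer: 83/460 ≈ 0.18043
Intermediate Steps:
(-223 + N)/(166 + 294) = (-223 + 306)/(166 + 294) = 83/460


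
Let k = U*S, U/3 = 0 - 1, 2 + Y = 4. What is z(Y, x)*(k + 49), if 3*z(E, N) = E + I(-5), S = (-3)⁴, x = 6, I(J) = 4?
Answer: -388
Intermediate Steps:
Y = 2 (Y = -2 + 4 = 2)
U = -3 (U = 3*(0 - 1) = 3*(-1) = -3)
S = 81
z(E, N) = 4/3 + E/3 (z(E, N) = (E + 4)/3 = (4 + E)/3 = 4/3 + E/3)
k = -243 (k = -3*81 = -243)
z(Y, x)*(k + 49) = (4/3 + (⅓)*2)*(-243 + 49) = (4/3 + ⅔)*(-194) = 2*(-194) = -388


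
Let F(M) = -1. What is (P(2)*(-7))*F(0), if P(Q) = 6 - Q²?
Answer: 14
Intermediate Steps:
(P(2)*(-7))*F(0) = ((6 - 1*2²)*(-7))*(-1) = ((6 - 1*4)*(-7))*(-1) = ((6 - 4)*(-7))*(-1) = (2*(-7))*(-1) = -14*(-1) = 14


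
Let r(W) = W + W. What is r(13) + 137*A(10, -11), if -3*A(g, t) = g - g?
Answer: 26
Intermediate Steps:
A(g, t) = 0 (A(g, t) = -(g - g)/3 = -⅓*0 = 0)
r(W) = 2*W
r(13) + 137*A(10, -11) = 2*13 + 137*0 = 26 + 0 = 26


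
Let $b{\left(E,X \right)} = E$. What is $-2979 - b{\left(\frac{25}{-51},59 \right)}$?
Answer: $- \frac{151904}{51} \approx -2978.5$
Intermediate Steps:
$-2979 - b{\left(\frac{25}{-51},59 \right)} = -2979 - \frac{25}{-51} = -2979 - 25 \left(- \frac{1}{51}\right) = -2979 - - \frac{25}{51} = -2979 + \frac{25}{51} = - \frac{151904}{51}$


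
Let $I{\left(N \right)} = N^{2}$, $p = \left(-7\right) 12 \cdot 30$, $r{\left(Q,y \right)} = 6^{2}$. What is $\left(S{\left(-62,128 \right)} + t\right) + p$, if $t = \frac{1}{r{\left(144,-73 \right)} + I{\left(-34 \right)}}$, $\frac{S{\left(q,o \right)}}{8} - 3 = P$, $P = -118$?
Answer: $- \frac{4100479}{1192} \approx -3440.0$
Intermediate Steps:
$S{\left(q,o \right)} = -920$ ($S{\left(q,o \right)} = 24 + 8 \left(-118\right) = 24 - 944 = -920$)
$r{\left(Q,y \right)} = 36$
$p = -2520$ ($p = \left(-84\right) 30 = -2520$)
$t = \frac{1}{1192}$ ($t = \frac{1}{36 + \left(-34\right)^{2}} = \frac{1}{36 + 1156} = \frac{1}{1192} \approx 0.00083893$)
$\left(S{\left(-62,128 \right)} + t\right) + p = \left(-920 + \frac{1}{1192}\right) - 2520 = - \frac{1096639}{1192} - 2520 = - \frac{4100479}{1192}$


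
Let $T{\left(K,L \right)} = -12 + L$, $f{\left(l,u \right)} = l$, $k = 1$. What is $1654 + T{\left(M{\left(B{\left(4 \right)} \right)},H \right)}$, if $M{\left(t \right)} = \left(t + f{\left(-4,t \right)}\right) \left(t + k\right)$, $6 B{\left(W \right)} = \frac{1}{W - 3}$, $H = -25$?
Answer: $1617$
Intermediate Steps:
$B{\left(W \right)} = \frac{1}{6 \left(-3 + W\right)}$ ($B{\left(W \right)} = \frac{1}{6 \left(W - 3\right)} = \frac{1}{6 \left(-3 + W\right)}$)
$M{\left(t \right)} = \left(1 + t\right) \left(-4 + t\right)$ ($M{\left(t \right)} = \left(t - 4\right) \left(t + 1\right) = \left(-4 + t\right) \left(1 + t\right) = \left(1 + t\right) \left(-4 + t\right)$)
$1654 + T{\left(M{\left(B{\left(4 \right)} \right)},H \right)} = 1654 - 37 = 1617$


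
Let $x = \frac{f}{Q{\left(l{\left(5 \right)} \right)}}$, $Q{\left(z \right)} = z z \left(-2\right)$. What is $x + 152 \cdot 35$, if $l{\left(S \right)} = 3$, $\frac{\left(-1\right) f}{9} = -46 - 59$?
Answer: $\frac{10535}{2} \approx 5267.5$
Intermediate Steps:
$f = 945$ ($f = - 9 \left(-46 - 59\right) = \left(-9\right) \left(-105\right) = 945$)
$Q{\left(z \right)} = - 2 z^{2}$ ($Q{\left(z \right)} = z^{2} \left(-2\right) = - 2 z^{2}$)
$x = - \frac{105}{2}$ ($x = \frac{945}{\left(-2\right) 3^{2}} = \frac{945}{\left(-2\right) 9} = \frac{945}{-18} = 945 \left(- \frac{1}{18}\right) = - \frac{105}{2} \approx -52.5$)
$x + 152 \cdot 35 = - \frac{105}{2} + 152 \cdot 35 = - \frac{105}{2} + 5320 = \frac{10535}{2}$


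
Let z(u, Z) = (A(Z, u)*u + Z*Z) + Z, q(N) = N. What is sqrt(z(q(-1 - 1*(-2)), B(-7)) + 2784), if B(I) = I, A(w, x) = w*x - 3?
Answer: 16*sqrt(11) ≈ 53.066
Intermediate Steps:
A(w, x) = -3 + w*x
z(u, Z) = Z + Z**2 + u*(-3 + Z*u) (z(u, Z) = ((-3 + Z*u)*u + Z*Z) + Z = (u*(-3 + Z*u) + Z**2) + Z = (Z**2 + u*(-3 + Z*u)) + Z = Z + Z**2 + u*(-3 + Z*u))
sqrt(z(q(-1 - 1*(-2)), B(-7)) + 2784) = sqrt((-7 + (-7)**2 + (-1 - 1*(-2))*(-3 - 7*(-1 - 1*(-2)))) + 2784) = sqrt((-7 + 49 + (-1 + 2)*(-3 - 7*(-1 + 2))) + 2784) = sqrt((-7 + 49 + 1*(-3 - 7*1)) + 2784) = sqrt((-7 + 49 + 1*(-3 - 7)) + 2784) = sqrt((-7 + 49 + 1*(-10)) + 2784) = sqrt((-7 + 49 - 10) + 2784) = sqrt(32 + 2784) = sqrt(2816) = 16*sqrt(11)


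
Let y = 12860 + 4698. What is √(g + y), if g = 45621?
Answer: √63179 ≈ 251.35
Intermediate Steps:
y = 17558
√(g + y) = √(45621 + 17558) = √63179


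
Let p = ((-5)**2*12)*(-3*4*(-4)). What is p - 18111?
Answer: -3711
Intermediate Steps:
p = 14400 (p = (25*12)*(-12*(-4)) = 300*48 = 14400)
p - 18111 = 14400 - 18111 = -3711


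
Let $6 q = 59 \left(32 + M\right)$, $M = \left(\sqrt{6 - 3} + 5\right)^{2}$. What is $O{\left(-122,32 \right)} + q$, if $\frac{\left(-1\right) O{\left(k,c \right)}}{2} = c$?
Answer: $526 + \frac{295 \sqrt{3}}{3} \approx 696.32$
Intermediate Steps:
$O{\left(k,c \right)} = - 2 c$
$M = \left(5 + \sqrt{3}\right)^{2}$ ($M = \left(\sqrt{3} + 5\right)^{2} = \left(5 + \sqrt{3}\right)^{2} \approx 45.32$)
$q = \frac{944}{3} + \frac{59 \left(5 + \sqrt{3}\right)^{2}}{6}$ ($q = \frac{59 \left(32 + \left(5 + \sqrt{3}\right)^{2}\right)}{6} = \frac{1888 + 59 \left(5 + \sqrt{3}\right)^{2}}{6} = \frac{944}{3} + \frac{59 \left(5 + \sqrt{3}\right)^{2}}{6} \approx 760.32$)
$O{\left(-122,32 \right)} + q = \left(-2\right) 32 + \left(590 + \frac{295 \sqrt{3}}{3}\right) = -64 + \left(590 + \frac{295 \sqrt{3}}{3}\right) = 526 + \frac{295 \sqrt{3}}{3}$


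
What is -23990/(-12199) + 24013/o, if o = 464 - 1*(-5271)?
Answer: 11635601/1890845 ≈ 6.1536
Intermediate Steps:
o = 5735 (o = 464 + 5271 = 5735)
-23990/(-12199) + 24013/o = -23990/(-12199) + 24013/5735 = -23990*(-1/12199) + 24013*(1/5735) = 23990/12199 + 649/155 = 11635601/1890845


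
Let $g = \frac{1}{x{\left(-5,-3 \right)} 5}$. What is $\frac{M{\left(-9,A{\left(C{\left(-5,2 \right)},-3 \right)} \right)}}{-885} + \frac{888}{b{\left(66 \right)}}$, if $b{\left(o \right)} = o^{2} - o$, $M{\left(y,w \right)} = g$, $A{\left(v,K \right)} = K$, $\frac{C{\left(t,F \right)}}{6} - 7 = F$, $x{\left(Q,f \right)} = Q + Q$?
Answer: $\frac{1309943}{6327750} \approx 0.20702$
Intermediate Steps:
$x{\left(Q,f \right)} = 2 Q$
$C{\left(t,F \right)} = 42 + 6 F$
$g = - \frac{1}{50}$ ($g = \frac{1}{2 \left(-5\right) 5} = \frac{1}{\left(-10\right) 5} = \frac{1}{-50} = - \frac{1}{50} \approx -0.02$)
$M{\left(y,w \right)} = - \frac{1}{50}$
$\frac{M{\left(-9,A{\left(C{\left(-5,2 \right)},-3 \right)} \right)}}{-885} + \frac{888}{b{\left(66 \right)}} = - \frac{1}{50 \left(-885\right)} + \frac{888}{66 \left(-1 + 66\right)} = \left(- \frac{1}{50}\right) \left(- \frac{1}{885}\right) + \frac{888}{66 \cdot 65} = \frac{1}{44250} + \frac{888}{4290} = \frac{1}{44250} + 888 \cdot \frac{1}{4290} = \frac{1}{44250} + \frac{148}{715} = \frac{1309943}{6327750}$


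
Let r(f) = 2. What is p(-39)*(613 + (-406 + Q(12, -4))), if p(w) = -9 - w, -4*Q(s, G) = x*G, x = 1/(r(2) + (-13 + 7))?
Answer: 12405/2 ≈ 6202.5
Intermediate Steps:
x = -¼ (x = 1/(2 + (-13 + 7)) = 1/(2 - 6) = 1/(-4) = -¼ ≈ -0.25000)
Q(s, G) = G/16 (Q(s, G) = -(-1)*G/16 = G/16)
p(-39)*(613 + (-406 + Q(12, -4))) = (-9 - 1*(-39))*(613 + (-406 + (1/16)*(-4))) = (-9 + 39)*(613 + (-406 - ¼)) = 30*(613 - 1625/4) = 30*(827/4) = 12405/2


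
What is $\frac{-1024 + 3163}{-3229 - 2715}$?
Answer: $- \frac{2139}{5944} \approx -0.35986$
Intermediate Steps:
$\frac{-1024 + 3163}{-3229 - 2715} = \frac{2139}{-5944} = 2139 \left(- \frac{1}{5944}\right) = - \frac{2139}{5944}$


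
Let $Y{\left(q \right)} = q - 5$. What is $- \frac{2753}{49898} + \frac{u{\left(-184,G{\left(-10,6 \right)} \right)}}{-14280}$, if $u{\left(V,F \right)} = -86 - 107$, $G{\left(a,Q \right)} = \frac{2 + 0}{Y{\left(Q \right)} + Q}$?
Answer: $- \frac{14841263}{356271720} \approx -0.041657$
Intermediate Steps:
$Y{\left(q \right)} = -5 + q$ ($Y{\left(q \right)} = q - 5 = -5 + q$)
$G{\left(a,Q \right)} = \frac{2}{-5 + 2 Q}$ ($G{\left(a,Q \right)} = \frac{2 + 0}{\left(-5 + Q\right) + Q} = \frac{2}{-5 + 2 Q}$)
$u{\left(V,F \right)} = -193$
$- \frac{2753}{49898} + \frac{u{\left(-184,G{\left(-10,6 \right)} \right)}}{-14280} = - \frac{2753}{49898} - \frac{193}{-14280} = \left(-2753\right) \frac{1}{49898} - - \frac{193}{14280} = - \frac{2753}{49898} + \frac{193}{14280} = - \frac{14841263}{356271720}$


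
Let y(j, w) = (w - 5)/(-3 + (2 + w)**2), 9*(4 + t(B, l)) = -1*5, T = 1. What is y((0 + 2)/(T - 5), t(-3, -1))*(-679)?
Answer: 262773/143 ≈ 1837.6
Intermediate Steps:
t(B, l) = -41/9 (t(B, l) = -4 + (-1*5)/9 = -4 + (1/9)*(-5) = -4 - 5/9 = -41/9)
y(j, w) = (-5 + w)/(-3 + (2 + w)**2)
y((0 + 2)/(T - 5), t(-3, -1))*(-679) = ((-5 - 41/9)/(-3 + (2 - 41/9)**2))*(-679) = (-86/9/(-3 + (-23/9)**2))*(-679) = (-86/9/(-3 + 529/81))*(-679) = (-86/9/(286/81))*(-679) = ((81/286)*(-86/9))*(-679) = -387/143*(-679) = 262773/143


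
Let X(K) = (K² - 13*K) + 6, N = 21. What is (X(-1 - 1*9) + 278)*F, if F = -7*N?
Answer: -75558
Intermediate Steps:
X(K) = 6 + K² - 13*K
F = -147 (F = -7*21 = -147)
(X(-1 - 1*9) + 278)*F = ((6 + (-1 - 1*9)² - 13*(-1 - 1*9)) + 278)*(-147) = ((6 + (-1 - 9)² - 13*(-1 - 9)) + 278)*(-147) = ((6 + (-10)² - 13*(-10)) + 278)*(-147) = ((6 + 100 + 130) + 278)*(-147) = (236 + 278)*(-147) = 514*(-147) = -75558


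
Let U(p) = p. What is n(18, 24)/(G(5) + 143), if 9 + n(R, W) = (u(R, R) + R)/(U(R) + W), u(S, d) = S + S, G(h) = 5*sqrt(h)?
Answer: -3861/71134 + 135*sqrt(5)/71134 ≈ -0.050034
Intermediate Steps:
u(S, d) = 2*S
n(R, W) = -9 + 3*R/(R + W) (n(R, W) = -9 + (2*R + R)/(R + W) = -9 + (3*R)/(R + W) = -9 + 3*R/(R + W))
n(18, 24)/(G(5) + 143) = (3*(-3*24 - 2*18)/(18 + 24))/(5*sqrt(5) + 143) = (3*(-72 - 36)/42)/(143 + 5*sqrt(5)) = (3*(1/42)*(-108))/(143 + 5*sqrt(5)) = -54/(7*(143 + 5*sqrt(5)))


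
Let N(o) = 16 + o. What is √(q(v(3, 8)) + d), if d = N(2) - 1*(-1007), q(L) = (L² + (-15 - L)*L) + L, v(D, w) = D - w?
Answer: √1095 ≈ 33.091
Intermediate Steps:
q(L) = L + L² + L*(-15 - L) (q(L) = (L² + L*(-15 - L)) + L = L + L² + L*(-15 - L))
d = 1025 (d = (16 + 2) - 1*(-1007) = 18 + 1007 = 1025)
√(q(v(3, 8)) + d) = √(-14*(3 - 1*8) + 1025) = √(-14*(3 - 8) + 1025) = √(-14*(-5) + 1025) = √(70 + 1025) = √1095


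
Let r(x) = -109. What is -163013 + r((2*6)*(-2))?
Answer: -163122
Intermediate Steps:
-163013 + r((2*6)*(-2)) = -163013 - 109 = -163122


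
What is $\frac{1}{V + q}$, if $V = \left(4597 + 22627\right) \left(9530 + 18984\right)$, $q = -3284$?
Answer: $\frac{1}{776261852} \approx 1.2882 \cdot 10^{-9}$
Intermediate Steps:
$V = 776265136$ ($V = 27224 \cdot 28514 = 776265136$)
$\frac{1}{V + q} = \frac{1}{776265136 - 3284} = \frac{1}{776261852}$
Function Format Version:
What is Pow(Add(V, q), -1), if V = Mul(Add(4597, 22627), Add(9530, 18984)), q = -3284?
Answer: Rational(1, 776261852) ≈ 1.2882e-9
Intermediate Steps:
V = 776265136 (V = Mul(27224, 28514) = 776265136)
Pow(Add(V, q), -1) = Pow(Add(776265136, -3284), -1) = Pow(776261852, -1) = Rational(1, 776261852)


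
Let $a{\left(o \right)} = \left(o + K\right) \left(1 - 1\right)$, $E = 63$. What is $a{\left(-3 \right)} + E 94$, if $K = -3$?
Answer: $5922$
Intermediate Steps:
$a{\left(o \right)} = 0$ ($a{\left(o \right)} = \left(o - 3\right) \left(1 - 1\right) = \left(-3 + o\right) 0 = 0$)
$a{\left(-3 \right)} + E 94 = 0 + 63 \cdot 94 = 0 + 5922 = 5922$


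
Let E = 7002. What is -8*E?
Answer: -56016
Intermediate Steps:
-8*E = -8*7002 = -56016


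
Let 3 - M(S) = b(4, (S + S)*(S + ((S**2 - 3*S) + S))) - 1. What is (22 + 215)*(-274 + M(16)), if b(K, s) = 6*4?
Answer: -69678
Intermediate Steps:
b(K, s) = 24
M(S) = -20 (M(S) = 3 - (24 - 1) = 3 - 1*23 = 3 - 23 = -20)
(22 + 215)*(-274 + M(16)) = (22 + 215)*(-274 - 20) = 237*(-294) = -69678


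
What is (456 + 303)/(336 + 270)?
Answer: 253/202 ≈ 1.2525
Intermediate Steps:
(456 + 303)/(336 + 270) = 759/606 = 759*(1/606) = 253/202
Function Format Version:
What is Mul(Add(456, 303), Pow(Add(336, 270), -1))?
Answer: Rational(253, 202) ≈ 1.2525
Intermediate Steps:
Mul(Add(456, 303), Pow(Add(336, 270), -1)) = Mul(759, Pow(606, -1)) = Mul(759, Rational(1, 606)) = Rational(253, 202)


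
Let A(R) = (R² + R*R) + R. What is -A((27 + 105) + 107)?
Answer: -114481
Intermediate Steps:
A(R) = R + 2*R² (A(R) = (R² + R²) + R = 2*R² + R = R + 2*R²)
-A((27 + 105) + 107) = -((27 + 105) + 107)*(1 + 2*((27 + 105) + 107)) = -(132 + 107)*(1 + 2*(132 + 107)) = -239*(1 + 2*239) = -239*(1 + 478) = -239*479 = -1*114481 = -114481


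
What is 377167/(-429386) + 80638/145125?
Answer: -20111532607/62314643250 ≈ -0.32274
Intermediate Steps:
377167/(-429386) + 80638/145125 = 377167*(-1/429386) + 80638*(1/145125) = -377167/429386 + 80638/145125 = -20111532607/62314643250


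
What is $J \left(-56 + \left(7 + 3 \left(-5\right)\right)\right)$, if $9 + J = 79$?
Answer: $-4480$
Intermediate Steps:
$J = 70$ ($J = -9 + 79 = 70$)
$J \left(-56 + \left(7 + 3 \left(-5\right)\right)\right) = 70 \left(-56 + \left(7 + 3 \left(-5\right)\right)\right) = 70 \left(-56 + \left(7 - 15\right)\right) = 70 \left(-56 - 8\right) = 70 \left(-64\right) = -4480$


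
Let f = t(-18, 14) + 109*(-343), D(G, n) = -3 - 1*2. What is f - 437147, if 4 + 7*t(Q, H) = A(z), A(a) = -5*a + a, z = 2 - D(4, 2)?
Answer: -3321770/7 ≈ -4.7454e+5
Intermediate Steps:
D(G, n) = -5 (D(G, n) = -3 - 2 = -5)
z = 7 (z = 2 - 1*(-5) = 2 + 5 = 7)
A(a) = -4*a
t(Q, H) = -32/7 (t(Q, H) = -4/7 + (-4*7)/7 = -4/7 + (⅐)*(-28) = -4/7 - 4 = -32/7)
f = -261741/7 (f = -32/7 + 109*(-343) = -32/7 - 37387 = -261741/7 ≈ -37392.)
f - 437147 = -261741/7 - 437147 = -3321770/7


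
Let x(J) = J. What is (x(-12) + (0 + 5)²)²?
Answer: 169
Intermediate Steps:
(x(-12) + (0 + 5)²)² = (-12 + (0 + 5)²)² = (-12 + 5²)² = (-12 + 25)² = 13² = 169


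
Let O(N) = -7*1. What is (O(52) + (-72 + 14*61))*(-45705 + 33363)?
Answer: -9565050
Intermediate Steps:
O(N) = -7
(O(52) + (-72 + 14*61))*(-45705 + 33363) = (-7 + (-72 + 14*61))*(-45705 + 33363) = (-7 + (-72 + 854))*(-12342) = (-7 + 782)*(-12342) = 775*(-12342) = -9565050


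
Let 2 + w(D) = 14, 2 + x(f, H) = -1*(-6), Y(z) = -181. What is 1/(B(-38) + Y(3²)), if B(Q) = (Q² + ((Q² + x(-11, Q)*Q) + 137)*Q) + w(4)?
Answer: -1/53027 ≈ -1.8858e-5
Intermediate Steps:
x(f, H) = 4 (x(f, H) = -2 - 1*(-6) = -2 + 6 = 4)
w(D) = 12 (w(D) = -2 + 14 = 12)
B(Q) = 12 + Q² + Q*(137 + Q² + 4*Q) (B(Q) = (Q² + ((Q² + 4*Q) + 137)*Q) + 12 = (Q² + (137 + Q² + 4*Q)*Q) + 12 = (Q² + Q*(137 + Q² + 4*Q)) + 12 = 12 + Q² + Q*(137 + Q² + 4*Q))
1/(B(-38) + Y(3²)) = 1/((12 + (-38)³ + 5*(-38)² + 137*(-38)) - 181) = 1/((12 - 54872 + 5*1444 - 5206) - 181) = 1/((12 - 54872 + 7220 - 5206) - 181) = 1/(-52846 - 181) = 1/(-53027) = -1/53027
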